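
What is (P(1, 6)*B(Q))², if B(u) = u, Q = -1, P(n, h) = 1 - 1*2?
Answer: 1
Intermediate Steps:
P(n, h) = -1 (P(n, h) = 1 - 2 = -1)
(P(1, 6)*B(Q))² = (-1*(-1))² = 1² = 1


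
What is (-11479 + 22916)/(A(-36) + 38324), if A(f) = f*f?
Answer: 11437/39620 ≈ 0.28867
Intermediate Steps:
A(f) = f²
(-11479 + 22916)/(A(-36) + 38324) = (-11479 + 22916)/((-36)² + 38324) = 11437/(1296 + 38324) = 11437/39620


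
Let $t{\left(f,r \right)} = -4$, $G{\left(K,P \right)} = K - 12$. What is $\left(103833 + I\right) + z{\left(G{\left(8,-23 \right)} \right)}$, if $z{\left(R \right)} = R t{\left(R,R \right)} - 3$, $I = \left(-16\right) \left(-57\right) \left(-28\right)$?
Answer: $78310$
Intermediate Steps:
$G{\left(K,P \right)} = -12 + K$
$I = -25536$ ($I = 912 \left(-28\right) = -25536$)
$z{\left(R \right)} = -3 - 4 R$ ($z{\left(R \right)} = R \left(-4\right) - 3 = - 4 R - 3 = -3 - 4 R$)
$\left(103833 + I\right) + z{\left(G{\left(8,-23 \right)} \right)} = \left(103833 - 25536\right) - \left(3 + 4 \left(-12 + 8\right)\right) = 78297 - -13 = 78297 + \left(-3 + 16\right) = 78297 + 13 = 78310$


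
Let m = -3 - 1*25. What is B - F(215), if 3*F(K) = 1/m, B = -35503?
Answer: -2982251/84 ≈ -35503.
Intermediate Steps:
m = -28 (m = -3 - 25 = -28)
F(K) = -1/84 (F(K) = (1/3)/(-28) = (1/3)*(-1/28) = -1/84)
B - F(215) = -35503 - 1*(-1/84) = -35503 + 1/84 = -2982251/84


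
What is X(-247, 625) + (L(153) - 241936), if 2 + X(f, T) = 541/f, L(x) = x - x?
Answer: -59759227/247 ≈ -2.4194e+5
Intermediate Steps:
L(x) = 0
X(f, T) = -2 + 541/f
X(-247, 625) + (L(153) - 241936) = (-2 + 541/(-247)) + (0 - 241936) = (-2 + 541*(-1/247)) - 241936 = (-2 - 541/247) - 241936 = -1035/247 - 241936 = -59759227/247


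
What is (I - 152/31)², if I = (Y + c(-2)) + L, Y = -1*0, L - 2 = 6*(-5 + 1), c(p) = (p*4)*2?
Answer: 1768900/961 ≈ 1840.7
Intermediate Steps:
c(p) = 8*p (c(p) = (4*p)*2 = 8*p)
L = -22 (L = 2 + 6*(-5 + 1) = 2 + 6*(-4) = 2 - 24 = -22)
Y = 0
I = -38 (I = (0 + 8*(-2)) - 22 = (0 - 16) - 22 = -16 - 22 = -38)
(I - 152/31)² = (-38 - 152/31)² = (-1330/31)² = 1768900/961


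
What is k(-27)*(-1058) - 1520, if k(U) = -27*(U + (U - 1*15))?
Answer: -1972574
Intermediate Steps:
k(U) = 405 - 54*U (k(U) = -27*(U + (U - 15)) = -27*(U + (-15 + U)) = -27*(-15 + 2*U) = 405 - 54*U)
k(-27)*(-1058) - 1520 = (405 - 54*(-27))*(-1058) - 1520 = (405 + 1458)*(-1058) - 1520 = 1863*(-1058) - 1520 = -1971054 - 1520 = -1972574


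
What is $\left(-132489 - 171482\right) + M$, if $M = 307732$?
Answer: $3761$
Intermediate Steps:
$\left(-132489 - 171482\right) + M = \left(-132489 - 171482\right) + 307732 = -303971 + 307732 = 3761$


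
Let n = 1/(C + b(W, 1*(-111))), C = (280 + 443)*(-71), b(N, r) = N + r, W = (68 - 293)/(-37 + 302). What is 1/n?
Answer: -2726577/53 ≈ -51445.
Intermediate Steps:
W = -45/53 (W = -225/265 = -225*1/265 = -45/53 ≈ -0.84906)
C = -51333 (C = 723*(-71) = -51333)
n = -53/2726577 (n = 1/(-51333 + (-45/53 + 1*(-111))) = 1/(-51333 + (-45/53 - 111)) = 1/(-51333 - 5928/53) = 1/(-2726577/53) = -53/2726577 ≈ -1.9438e-5)
1/n = 1/(-53/2726577) = -2726577/53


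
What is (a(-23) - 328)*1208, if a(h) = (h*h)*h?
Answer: -15093960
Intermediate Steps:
a(h) = h³ (a(h) = h²*h = h³)
(a(-23) - 328)*1208 = ((-23)³ - 328)*1208 = (-12167 - 328)*1208 = -12495*1208 = -15093960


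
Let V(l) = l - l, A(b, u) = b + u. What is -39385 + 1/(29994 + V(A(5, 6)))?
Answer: -1181313689/29994 ≈ -39385.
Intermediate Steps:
V(l) = 0
-39385 + 1/(29994 + V(A(5, 6))) = -39385 + 1/(29994 + 0) = -39385 + 1/29994 = -1181313689/29994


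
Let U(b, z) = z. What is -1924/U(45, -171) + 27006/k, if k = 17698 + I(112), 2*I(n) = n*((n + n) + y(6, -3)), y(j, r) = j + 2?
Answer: 3536977/291555 ≈ 12.131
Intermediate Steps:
y(j, r) = 2 + j
I(n) = n*(8 + 2*n)/2 (I(n) = (n*((n + n) + (2 + 6)))/2 = (n*(2*n + 8))/2 = (n*(8 + 2*n))/2 = n*(8 + 2*n)/2)
k = 30690 (k = 17698 + 112*(4 + 112) = 17698 + 112*116 = 17698 + 12992 = 30690)
-1924/U(45, -171) + 27006/k = -1924/(-171) + 27006/30690 = -1924*(-1/171) + 27006*(1/30690) = 1924/171 + 4501/5115 = 3536977/291555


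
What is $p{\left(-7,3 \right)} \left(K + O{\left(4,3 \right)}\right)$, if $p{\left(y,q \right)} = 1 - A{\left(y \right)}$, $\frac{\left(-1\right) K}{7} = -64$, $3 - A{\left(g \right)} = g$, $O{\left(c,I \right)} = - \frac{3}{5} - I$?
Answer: $- \frac{19998}{5} \approx -3999.6$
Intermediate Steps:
$O{\left(c,I \right)} = - \frac{3}{5} - I$ ($O{\left(c,I \right)} = \left(-3\right) \frac{1}{5} - I = - \frac{3}{5} - I$)
$A{\left(g \right)} = 3 - g$
$K = 448$ ($K = \left(-7\right) \left(-64\right) = 448$)
$p{\left(y,q \right)} = -2 + y$ ($p{\left(y,q \right)} = 1 - \left(3 - y\right) = 1 + \left(-3 + y\right) = -2 + y$)
$p{\left(-7,3 \right)} \left(K + O{\left(4,3 \right)}\right) = \left(-2 - 7\right) \left(448 - \frac{18}{5}\right) = - 9 \left(448 - \frac{18}{5}\right) = \left(-9\right) \frac{2222}{5} = - \frac{19998}{5}$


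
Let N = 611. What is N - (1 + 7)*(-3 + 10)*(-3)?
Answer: 779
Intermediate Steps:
N - (1 + 7)*(-3 + 10)*(-3) = 611 - (1 + 7)*(-3 + 10)*(-3) = 611 - 8*7*(-3) = 611 - 56*(-3) = 611 - 1*(-168) = 611 + 168 = 779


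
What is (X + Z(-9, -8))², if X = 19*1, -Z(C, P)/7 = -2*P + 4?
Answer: 14641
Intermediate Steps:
Z(C, P) = -28 + 14*P (Z(C, P) = -7*(-2*P + 4) = -7*(4 - 2*P) = -28 + 14*P)
X = 19
(X + Z(-9, -8))² = (19 + (-28 + 14*(-8)))² = (19 + (-28 - 112))² = (19 - 140)² = (-121)² = 14641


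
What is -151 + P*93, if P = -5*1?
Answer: -616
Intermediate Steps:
P = -5
-151 + P*93 = -151 - 5*93 = -151 - 465 = -616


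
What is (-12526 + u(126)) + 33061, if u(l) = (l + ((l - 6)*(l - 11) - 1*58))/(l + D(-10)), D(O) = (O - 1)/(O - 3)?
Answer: 34042499/1649 ≈ 20644.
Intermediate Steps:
D(O) = (-1 + O)/(-3 + O)
u(l) = (-58 + l + (-11 + l)*(-6 + l))/(11/13 + l) (u(l) = (l + ((l - 6)*(l - 11) - 1*58))/(l + (-1 - 10)/(-3 - 10)) = (l + ((-6 + l)*(-11 + l) - 58))/(l - 11/(-13)) = (l + ((-11 + l)*(-6 + l) - 58))/(l - 1/13*(-11)) = (l + (-58 + (-11 + l)*(-6 + l)))/(l + 11/13) = (-58 + l + (-11 + l)*(-6 + l))/(11/13 + l))
(-12526 + u(126)) + 33061 = (-12526 + 13*(8 + 126**2 - 16*126)/(11 + 13*126)) + 33061 = (-12526 + 13*(8 + 15876 - 2016)/(11 + 1638)) + 33061 = (-12526 + 13*13868/1649) + 33061 = (-12526 + 13*(1/1649)*13868) + 33061 = (-12526 + 180284/1649) + 33061 = -20475090/1649 + 33061 = 34042499/1649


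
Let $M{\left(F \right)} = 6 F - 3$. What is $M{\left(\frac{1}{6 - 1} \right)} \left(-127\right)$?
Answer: $\frac{1143}{5} \approx 228.6$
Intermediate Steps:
$M{\left(F \right)} = -3 + 6 F$
$M{\left(\frac{1}{6 - 1} \right)} \left(-127\right) = \left(-3 + \frac{6}{6 - 1}\right) \left(-127\right) = \left(-3 + \frac{6}{5}\right) \left(-127\right) = \left(- \frac{9}{5}\right) \left(-127\right) = \frac{1143}{5}$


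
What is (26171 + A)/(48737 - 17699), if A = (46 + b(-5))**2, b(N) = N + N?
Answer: 27467/31038 ≈ 0.88495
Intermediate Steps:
b(N) = 2*N
A = 1296 (A = (46 + 2*(-5))**2 = (46 - 10)**2 = 36**2 = 1296)
(26171 + A)/(48737 - 17699) = (26171 + 1296)/(48737 - 17699) = 27467/31038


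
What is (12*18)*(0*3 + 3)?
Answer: 648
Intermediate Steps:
(12*18)*(0*3 + 3) = 216*(0 + 3) = 216*3 = 648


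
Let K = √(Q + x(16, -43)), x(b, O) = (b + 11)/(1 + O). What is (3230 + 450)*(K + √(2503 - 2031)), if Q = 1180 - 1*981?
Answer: 7360*√118 + 1840*√38878/7 ≈ 1.3178e+5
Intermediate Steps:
x(b, O) = (11 + b)/(1 + O)
Q = 199 (Q = 1180 - 981 = 199)
K = √38878/14 (K = √(199 + (11 + 16)/(1 - 43)) = √(199 + 27/(-42)) = √(199 - 1/42*27) = √(199 - 9/14) = √(2777/14) = √38878/14 ≈ 14.084)
(3230 + 450)*(K + √(2503 - 2031)) = (3230 + 450)*(√38878/14 + √(2503 - 2031)) = 3680*(√38878/14 + √472) = 3680*(√38878/14 + 2*√118) = 3680*(2*√118 + √38878/14) = 7360*√118 + 1840*√38878/7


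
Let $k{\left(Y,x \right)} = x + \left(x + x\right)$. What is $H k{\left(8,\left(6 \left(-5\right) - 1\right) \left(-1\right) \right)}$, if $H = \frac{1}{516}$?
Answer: $\frac{31}{172} \approx 0.18023$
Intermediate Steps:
$H = \frac{1}{516} \approx 0.001938$
$k{\left(Y,x \right)} = 3 x$ ($k{\left(Y,x \right)} = x + 2 x = 3 x$)
$H k{\left(8,\left(6 \left(-5\right) - 1\right) \left(-1\right) \right)} = \frac{3 \left(6 \left(-5\right) - 1\right) \left(-1\right)}{516} = \frac{3 \left(-30 - 1\right) \left(-1\right)}{516} = \frac{3 \left(\left(-31\right) \left(-1\right)\right)}{516} = \frac{3 \cdot 31}{516} = \frac{1}{516} \cdot 93 = \frac{31}{172}$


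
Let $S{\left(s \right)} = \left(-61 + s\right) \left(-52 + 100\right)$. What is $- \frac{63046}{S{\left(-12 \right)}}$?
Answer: $\frac{31523}{1752} \approx 17.993$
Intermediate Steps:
$S{\left(s \right)} = -2928 + 48 s$ ($S{\left(s \right)} = \left(-61 + s\right) 48 = -2928 + 48 s$)
$- \frac{63046}{S{\left(-12 \right)}} = - \frac{63046}{-2928 + 48 \left(-12\right)} = - \frac{63046}{-2928 - 576} = - \frac{63046}{-3504} = \left(-63046\right) \left(- \frac{1}{3504}\right) = \frac{31523}{1752}$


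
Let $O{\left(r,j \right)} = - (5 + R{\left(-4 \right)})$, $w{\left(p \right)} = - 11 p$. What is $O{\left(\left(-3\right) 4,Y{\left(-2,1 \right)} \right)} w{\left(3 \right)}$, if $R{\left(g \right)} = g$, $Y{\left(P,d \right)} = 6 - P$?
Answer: $33$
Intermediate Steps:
$O{\left(r,j \right)} = -1$ ($O{\left(r,j \right)} = - (5 - 4) = \left(-1\right) 1 = -1$)
$O{\left(\left(-3\right) 4,Y{\left(-2,1 \right)} \right)} w{\left(3 \right)} = - \left(-11\right) 3 = \left(-1\right) \left(-33\right) = 33$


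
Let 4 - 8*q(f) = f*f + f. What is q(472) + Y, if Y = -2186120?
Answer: -4428053/2 ≈ -2.2140e+6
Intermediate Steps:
q(f) = ½ - f/8 - f²/8 (q(f) = ½ - (f*f + f)/8 = ½ - (f² + f)/8 = ½ - (f + f²)/8 = ½ + (-f/8 - f²/8) = ½ - f/8 - f²/8)
q(472) + Y = (½ - ⅛*472 - ⅛*472²) - 2186120 = (½ - 59 - ⅛*222784) - 2186120 = (½ - 59 - 27848) - 2186120 = -55813/2 - 2186120 = -4428053/2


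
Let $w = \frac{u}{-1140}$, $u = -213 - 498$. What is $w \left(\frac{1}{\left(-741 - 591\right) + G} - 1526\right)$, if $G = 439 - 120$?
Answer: $- \frac{366363843}{384940} \approx -951.74$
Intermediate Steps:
$G = 319$ ($G = 439 - 120 = 319$)
$u = -711$ ($u = -213 - 498 = -711$)
$w = \frac{237}{380}$ ($w = - \frac{711}{-1140} = \left(-711\right) \left(- \frac{1}{1140}\right) = \frac{237}{380} \approx 0.62368$)
$w \left(\frac{1}{\left(-741 - 591\right) + G} - 1526\right) = \frac{237 \left(\frac{1}{\left(-741 - 591\right) + 319} - 1526\right)}{380} = \frac{237 \left(\frac{1}{-1332 + 319} - 1526\right)}{380} = \frac{237 \left(\frac{1}{-1013} - 1526\right)}{380} = \frac{237 \left(- \frac{1}{1013} - 1526\right)}{380} = \frac{237}{380} \left(- \frac{1545839}{1013}\right) = - \frac{366363843}{384940}$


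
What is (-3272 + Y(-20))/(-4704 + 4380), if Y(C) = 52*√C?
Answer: 818/81 - 26*I*√5/81 ≈ 10.099 - 0.71775*I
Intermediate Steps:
(-3272 + Y(-20))/(-4704 + 4380) = (-3272 + 52*√(-20))/(-4704 + 4380) = (-3272 + 52*(2*I*√5))/(-324) = (-3272 + 104*I*√5)*(-1/324) = 818/81 - 26*I*√5/81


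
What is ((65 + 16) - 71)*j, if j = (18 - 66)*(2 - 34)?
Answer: 15360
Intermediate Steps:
j = 1536 (j = -48*(-32) = 1536)
((65 + 16) - 71)*j = ((65 + 16) - 71)*1536 = (81 - 71)*1536 = 10*1536 = 15360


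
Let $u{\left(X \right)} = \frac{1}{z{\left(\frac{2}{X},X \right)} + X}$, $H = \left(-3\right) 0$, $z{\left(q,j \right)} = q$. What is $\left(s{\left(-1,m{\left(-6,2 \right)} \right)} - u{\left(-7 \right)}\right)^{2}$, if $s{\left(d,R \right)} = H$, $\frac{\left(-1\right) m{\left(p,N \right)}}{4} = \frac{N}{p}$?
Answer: $\frac{49}{2601} \approx 0.018839$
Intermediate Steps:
$m{\left(p,N \right)} = - \frac{4 N}{p}$ ($m{\left(p,N \right)} = - 4 \frac{N}{p} = - \frac{4 N}{p}$)
$H = 0$
$u{\left(X \right)} = \frac{1}{X + \frac{2}{X}}$ ($u{\left(X \right)} = \frac{1}{\frac{2}{X} + X} = \frac{1}{X + \frac{2}{X}}$)
$s{\left(d,R \right)} = 0$
$\left(s{\left(-1,m{\left(-6,2 \right)} \right)} - u{\left(-7 \right)}\right)^{2} = \left(0 - - \frac{7}{2 + \left(-7\right)^{2}}\right)^{2} = \left(0 - - \frac{7}{2 + 49}\right)^{2} = \left(0 - - \frac{7}{51}\right)^{2} = \left(0 + \frac{7}{51}\right)^{2} = \left(\frac{7}{51}\right)^{2} = \frac{49}{2601}$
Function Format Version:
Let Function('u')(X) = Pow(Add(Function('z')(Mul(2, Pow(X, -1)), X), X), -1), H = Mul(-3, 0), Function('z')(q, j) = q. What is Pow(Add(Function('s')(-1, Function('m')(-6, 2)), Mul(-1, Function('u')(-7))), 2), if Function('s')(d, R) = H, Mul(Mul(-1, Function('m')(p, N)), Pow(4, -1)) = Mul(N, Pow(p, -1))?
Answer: Rational(49, 2601) ≈ 0.018839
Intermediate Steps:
Function('m')(p, N) = Mul(-4, N, Pow(p, -1)) (Function('m')(p, N) = Mul(-4, Mul(N, Pow(p, -1))) = Mul(-4, N, Pow(p, -1)))
H = 0
Function('u')(X) = Pow(Add(X, Mul(2, Pow(X, -1))), -1) (Function('u')(X) = Pow(Add(Mul(2, Pow(X, -1)), X), -1) = Pow(Add(X, Mul(2, Pow(X, -1))), -1))
Function('s')(d, R) = 0
Pow(Add(Function('s')(-1, Function('m')(-6, 2)), Mul(-1, Function('u')(-7))), 2) = Pow(Add(0, Mul(-1, Mul(-7, Pow(Add(2, Pow(-7, 2)), -1)))), 2) = Pow(Add(0, Mul(-1, Mul(-7, Pow(Add(2, 49), -1)))), 2) = Pow(Add(0, Mul(-1, Mul(-7, Pow(51, -1)))), 2) = Pow(Add(0, Mul(-1, Mul(-7, Rational(1, 51)))), 2) = Pow(Add(0, Mul(-1, Rational(-7, 51))), 2) = Pow(Add(0, Rational(7, 51)), 2) = Pow(Rational(7, 51), 2) = Rational(49, 2601)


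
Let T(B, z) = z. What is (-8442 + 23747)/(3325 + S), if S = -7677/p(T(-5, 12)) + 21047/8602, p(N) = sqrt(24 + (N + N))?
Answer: 5024375183981560/971207307563331 + 966009153296660*sqrt(3)/971207307563331 ≈ 6.8961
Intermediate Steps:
p(N) = sqrt(24 + 2*N)
S = 21047/8602 - 2559*sqrt(3)/4 (S = -7677/sqrt(24 + 2*12) + 21047/8602 = -7677/sqrt(24 + 24) + 21047*(1/8602) = -7677*sqrt(3)/12 + 21047/8602 = -2559*sqrt(3)/4 + 21047/8602 = 21047/8602 - 2559*sqrt(3)/4 ≈ -1105.6)
(-8442 + 23747)/(3325 + S) = (-8442 + 23747)/(3325 + (21047/8602 - 2559*sqrt(3)/4)) = 15305/(28622697/8602 - 2559*sqrt(3)/4)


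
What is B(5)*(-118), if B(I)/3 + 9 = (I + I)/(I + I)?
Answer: 2832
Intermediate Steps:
B(I) = -24 (B(I) = -27 + 3*((I + I)/(I + I)) = -27 + 3*((2*I)/((2*I))) = -27 + 3*((2*I)*(1/(2*I))) = -27 + 3*1 = -27 + 3 = -24)
B(5)*(-118) = -24*(-118) = 2832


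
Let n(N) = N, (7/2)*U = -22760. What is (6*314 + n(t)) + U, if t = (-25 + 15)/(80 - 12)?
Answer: -1099323/238 ≈ -4619.0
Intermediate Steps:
t = -5/34 (t = -10/68 = -10*1/68 = -5/34 ≈ -0.14706)
U = -45520/7 (U = (2/7)*(-22760) = -45520/7 ≈ -6502.9)
(6*314 + n(t)) + U = (6*314 - 5/34) - 45520/7 = (1884 - 5/34) - 45520/7 = 64051/34 - 45520/7 = -1099323/238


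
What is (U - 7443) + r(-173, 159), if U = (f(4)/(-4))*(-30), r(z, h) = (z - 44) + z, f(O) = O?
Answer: -7803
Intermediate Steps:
r(z, h) = -44 + 2*z (r(z, h) = (-44 + z) + z = -44 + 2*z)
U = 30 (U = (4/(-4))*(-30) = -1/4*4*(-30) = -1*(-30) = 30)
(U - 7443) + r(-173, 159) = (30 - 7443) + (-44 + 2*(-173)) = -7413 + (-44 - 346) = -7413 - 390 = -7803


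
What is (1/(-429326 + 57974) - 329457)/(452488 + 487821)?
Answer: -122344515865/349185627768 ≈ -0.35037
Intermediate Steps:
(1/(-429326 + 57974) - 329457)/(452488 + 487821) = (1/(-371352) - 329457)/940309 = (-1/371352 - 329457)*(1/940309) = -122344515865/371352*1/940309 = -122344515865/349185627768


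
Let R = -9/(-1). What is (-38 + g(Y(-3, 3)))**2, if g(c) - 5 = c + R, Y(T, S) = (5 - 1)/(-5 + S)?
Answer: 676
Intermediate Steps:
Y(T, S) = 4/(-5 + S)
R = 9 (R = -9*(-1) = 9)
g(c) = 14 + c (g(c) = 5 + (c + 9) = 5 + (9 + c) = 14 + c)
(-38 + g(Y(-3, 3)))**2 = (-38 + (14 + 4/(-5 + 3)))**2 = (-38 + (14 + 4/(-2)))**2 = (-38 + (14 + 4*(-1/2)))**2 = (-38 + (14 - 2))**2 = (-38 + 12)**2 = (-26)**2 = 676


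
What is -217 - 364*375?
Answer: -136717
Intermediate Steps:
-217 - 364*375 = -217 - 136500 = -136717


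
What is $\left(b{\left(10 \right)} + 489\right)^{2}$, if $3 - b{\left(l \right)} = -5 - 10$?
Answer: $257049$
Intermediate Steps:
$b{\left(l \right)} = 18$ ($b{\left(l \right)} = 3 - \left(-5 - 10\right) = 3 - -15 = 3 + 15 = 18$)
$\left(b{\left(10 \right)} + 489\right)^{2} = \left(18 + 489\right)^{2} = 507^{2} = 257049$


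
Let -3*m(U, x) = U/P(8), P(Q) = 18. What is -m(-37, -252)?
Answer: -37/54 ≈ -0.68519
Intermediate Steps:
m(U, x) = -U/54 (m(U, x) = -U/(3*18) = -U/54)
-m(-37, -252) = -(-1)*(-37)/54 = -1*37/54 = -37/54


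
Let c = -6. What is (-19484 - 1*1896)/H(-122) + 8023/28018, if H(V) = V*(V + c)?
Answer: -59217209/54691136 ≈ -1.0828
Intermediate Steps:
H(V) = V*(-6 + V) (H(V) = V*(V - 6) = V*(-6 + V))
(-19484 - 1*1896)/H(-122) + 8023/28018 = (-19484 - 1*1896)/((-122*(-6 - 122))) + 8023/28018 = (-19484 - 1896)/((-122*(-128))) + 8023*(1/28018) = -21380/15616 + 8023/28018 = -21380*1/15616 + 8023/28018 = -5345/3904 + 8023/28018 = -59217209/54691136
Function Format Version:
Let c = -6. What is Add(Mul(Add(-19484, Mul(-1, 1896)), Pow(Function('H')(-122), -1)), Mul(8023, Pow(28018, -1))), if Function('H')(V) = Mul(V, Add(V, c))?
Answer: Rational(-59217209, 54691136) ≈ -1.0828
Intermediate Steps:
Function('H')(V) = Mul(V, Add(-6, V)) (Function('H')(V) = Mul(V, Add(V, -6)) = Mul(V, Add(-6, V)))
Add(Mul(Add(-19484, Mul(-1, 1896)), Pow(Function('H')(-122), -1)), Mul(8023, Pow(28018, -1))) = Add(Mul(Add(-19484, Mul(-1, 1896)), Pow(Mul(-122, Add(-6, -122)), -1)), Mul(8023, Pow(28018, -1))) = Add(Mul(Add(-19484, -1896), Pow(Mul(-122, -128), -1)), Mul(8023, Rational(1, 28018))) = Add(Mul(-21380, Pow(15616, -1)), Rational(8023, 28018)) = Add(Mul(-21380, Rational(1, 15616)), Rational(8023, 28018)) = Add(Rational(-5345, 3904), Rational(8023, 28018)) = Rational(-59217209, 54691136)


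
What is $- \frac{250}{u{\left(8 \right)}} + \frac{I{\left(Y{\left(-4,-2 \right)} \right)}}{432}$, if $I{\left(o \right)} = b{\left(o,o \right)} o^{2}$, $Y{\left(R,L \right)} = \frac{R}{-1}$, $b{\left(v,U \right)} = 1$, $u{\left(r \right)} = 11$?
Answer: $- \frac{6739}{297} \approx -22.69$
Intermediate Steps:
$Y{\left(R,L \right)} = - R$ ($Y{\left(R,L \right)} = R \left(-1\right) = - R$)
$I{\left(o \right)} = o^{2}$ ($I{\left(o \right)} = 1 o^{2} = o^{2}$)
$- \frac{250}{u{\left(8 \right)}} + \frac{I{\left(Y{\left(-4,-2 \right)} \right)}}{432} = - \frac{250}{11} + \frac{\left(\left(-1\right) \left(-4\right)\right)^{2}}{432} = \left(-250\right) \frac{1}{11} + 4^{2} \cdot \frac{1}{432} = - \frac{250}{11} + 16 \cdot \frac{1}{432} = - \frac{250}{11} + \frac{1}{27} = - \frac{6739}{297}$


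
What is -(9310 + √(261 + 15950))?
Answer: -9310 - √16211 ≈ -9437.3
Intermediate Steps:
-(9310 + √(261 + 15950)) = -(9310 + √16211) = -9310 - √16211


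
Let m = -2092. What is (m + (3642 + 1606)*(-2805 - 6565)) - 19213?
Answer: -49195065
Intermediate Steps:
(m + (3642 + 1606)*(-2805 - 6565)) - 19213 = (-2092 + (3642 + 1606)*(-2805 - 6565)) - 19213 = (-2092 + 5248*(-9370)) - 19213 = (-2092 - 49173760) - 19213 = -49175852 - 19213 = -49195065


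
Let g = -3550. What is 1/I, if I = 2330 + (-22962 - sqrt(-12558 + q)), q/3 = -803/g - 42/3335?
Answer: -48853481200/1007974758061357 + 5*I*sqrt(2816220673229298)/1007974758061357 ≈ -4.8467e-5 + 2.6324e-7*I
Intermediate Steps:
q = 1517343/2367850 (q = 3*(-803/(-3550) - 42/3335) = 3*(-803*(-1/3550) - 42*1/3335) = 3*(803/3550 - 42/3335) = 3*(505781/2367850) = 1517343/2367850 ≈ 0.64081)
I = -20632 - I*sqrt(2816220673229298)/473570 (I = 2330 + (-22962 - sqrt(-12558 + 1517343/2367850)) = 2330 + (-22962 - sqrt(-29733942957/2367850)) = 2330 + (-22962 - I*sqrt(2816220673229298)/473570) = -20632 - I*sqrt(2816220673229298)/473570 ≈ -20632.0 - 112.06*I)
1/I = 1/(-20632 - I*sqrt(2816220673229298)/473570)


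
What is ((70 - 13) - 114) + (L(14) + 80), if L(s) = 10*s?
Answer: 163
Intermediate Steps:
((70 - 13) - 114) + (L(14) + 80) = ((70 - 13) - 114) + (10*14 + 80) = (57 - 114) + (140 + 80) = -57 + 220 = 163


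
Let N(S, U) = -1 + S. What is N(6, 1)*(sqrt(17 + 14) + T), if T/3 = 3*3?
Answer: 135 + 5*sqrt(31) ≈ 162.84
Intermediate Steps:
T = 27 (T = 3*(3*3) = 3*9 = 27)
N(6, 1)*(sqrt(17 + 14) + T) = (-1 + 6)*(sqrt(17 + 14) + 27) = 5*(sqrt(31) + 27) = 5*(27 + sqrt(31)) = 135 + 5*sqrt(31)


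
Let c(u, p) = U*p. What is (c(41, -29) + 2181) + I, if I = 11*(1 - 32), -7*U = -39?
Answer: 11749/7 ≈ 1678.4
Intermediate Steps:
U = 39/7 (U = -⅐*(-39) = 39/7 ≈ 5.5714)
c(u, p) = 39*p/7
I = -341 (I = 11*(-31) = -341)
(c(41, -29) + 2181) + I = ((39/7)*(-29) + 2181) - 341 = (-1131/7 + 2181) - 341 = 14136/7 - 341 = 11749/7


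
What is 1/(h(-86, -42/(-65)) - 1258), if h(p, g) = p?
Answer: -1/1344 ≈ -0.00074405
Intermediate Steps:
1/(h(-86, -42/(-65)) - 1258) = 1/(-86 - 1258) = 1/(-1344) = -1/1344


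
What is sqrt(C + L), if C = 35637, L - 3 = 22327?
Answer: 91*sqrt(7) ≈ 240.76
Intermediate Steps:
L = 22330 (L = 3 + 22327 = 22330)
sqrt(C + L) = sqrt(35637 + 22330) = sqrt(57967) = 91*sqrt(7)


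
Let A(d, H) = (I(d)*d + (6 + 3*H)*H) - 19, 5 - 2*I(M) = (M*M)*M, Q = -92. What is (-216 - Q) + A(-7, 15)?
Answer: -596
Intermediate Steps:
I(M) = 5/2 - M³/2 (I(M) = 5/2 - M*M*M/2 = 5/2 - M²*M/2 = 5/2 - M³/2)
A(d, H) = -19 + H*(6 + 3*H) + d*(5/2 - d³/2) (A(d, H) = ((5/2 - d³/2)*d + (6 + 3*H)*H) - 19 = (d*(5/2 - d³/2) + H*(6 + 3*H)) - 19 = (H*(6 + 3*H) + d*(5/2 - d³/2)) - 19 = -19 + H*(6 + 3*H) + d*(5/2 - d³/2))
(-216 - Q) + A(-7, 15) = (-216 - 1*(-92)) + (-19 + 3*15² + 6*15 - ½*(-7)*(-5 + (-7)³)) = (-216 + 92) + (-19 + 3*225 + 90 - ½*(-7)*(-5 - 343)) = -124 + (-19 + 675 + 90 - ½*(-7)*(-348)) = -124 + (-19 + 675 + 90 - 1218) = -124 - 472 = -596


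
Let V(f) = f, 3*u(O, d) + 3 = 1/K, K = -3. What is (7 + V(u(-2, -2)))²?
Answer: 2809/81 ≈ 34.679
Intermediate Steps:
u(O, d) = -10/9 (u(O, d) = -1 + (⅓)/(-3) = -1 + (⅓)*(-⅓) = -1 - ⅑ = -10/9)
(7 + V(u(-2, -2)))² = (7 - 10/9)² = (53/9)² = 2809/81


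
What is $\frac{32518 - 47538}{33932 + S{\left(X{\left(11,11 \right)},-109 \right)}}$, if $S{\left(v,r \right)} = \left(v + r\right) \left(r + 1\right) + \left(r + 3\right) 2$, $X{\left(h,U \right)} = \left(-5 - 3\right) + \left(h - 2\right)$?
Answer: $- \frac{3755}{11346} \approx -0.33095$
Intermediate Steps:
$X{\left(h,U \right)} = -10 + h$ ($X{\left(h,U \right)} = -8 + \left(-2 + h\right) = -10 + h$)
$S{\left(v,r \right)} = 6 + 2 r + \left(1 + r\right) \left(r + v\right)$ ($S{\left(v,r \right)} = \left(r + v\right) \left(1 + r\right) + \left(3 + r\right) 2 = \left(1 + r\right) \left(r + v\right) + \left(6 + 2 r\right) = 6 + 2 r + \left(1 + r\right) \left(r + v\right)$)
$\frac{32518 - 47538}{33932 + S{\left(X{\left(11,11 \right)},-109 \right)}} = \frac{32518 - 47538}{33932 + \left(6 + \left(-10 + 11\right) + \left(-109\right)^{2} + 3 \left(-109\right) - 109 \left(-10 + 11\right)\right)} = - \frac{15020}{33932 + \left(6 + 1 + 11881 - 327 - 109\right)} = - \frac{15020}{33932 + 11452} = - \frac{15020}{45384} = \left(-15020\right) \frac{1}{45384} = - \frac{3755}{11346}$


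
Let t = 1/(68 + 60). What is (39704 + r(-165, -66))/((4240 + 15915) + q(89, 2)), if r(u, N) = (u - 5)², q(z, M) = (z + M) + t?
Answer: 8781312/2591489 ≈ 3.3885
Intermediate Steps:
t = 1/128 ≈ 0.0078125
q(z, M) = 1/128 + M + z (q(z, M) = (z + M) + 1/128 = (M + z) + 1/128 = 1/128 + M + z)
r(u, N) = (-5 + u)²
(39704 + r(-165, -66))/((4240 + 15915) + q(89, 2)) = (39704 + (-5 - 165)²)/((4240 + 15915) + (1/128 + 2 + 89)) = (39704 + (-170)²)/(20155 + 11649/128) = (39704 + 28900)/(2591489/128) = 68604*(128/2591489) = 8781312/2591489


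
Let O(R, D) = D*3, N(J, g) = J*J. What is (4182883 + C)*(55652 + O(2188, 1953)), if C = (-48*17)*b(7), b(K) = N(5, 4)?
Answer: 256038491813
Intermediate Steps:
N(J, g) = J²
b(K) = 25 (b(K) = 5² = 25)
O(R, D) = 3*D
C = -20400 (C = -48*17*25 = -816*25 = -20400)
(4182883 + C)*(55652 + O(2188, 1953)) = (4182883 - 20400)*(55652 + 3*1953) = 4162483*(55652 + 5859) = 4162483*61511 = 256038491813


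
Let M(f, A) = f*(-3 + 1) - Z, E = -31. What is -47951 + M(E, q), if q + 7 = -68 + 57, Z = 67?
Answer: -47956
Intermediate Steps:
q = -18 (q = -7 + (-68 + 57) = -7 - 11 = -18)
M(f, A) = -67 - 2*f (M(f, A) = f*(-3 + 1) - 1*67 = f*(-2) - 67 = -2*f - 67 = -67 - 2*f)
-47951 + M(E, q) = -47951 + (-67 - 2*(-31)) = -47951 + (-67 + 62) = -47951 - 5 = -47956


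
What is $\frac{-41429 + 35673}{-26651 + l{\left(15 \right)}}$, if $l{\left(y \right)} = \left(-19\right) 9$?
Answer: $\frac{2878}{13411} \approx 0.2146$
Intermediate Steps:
$l{\left(y \right)} = -171$
$\frac{-41429 + 35673}{-26651 + l{\left(15 \right)}} = \frac{-41429 + 35673}{-26651 - 171} = - \frac{5756}{-26822} = \left(-5756\right) \left(- \frac{1}{26822}\right) = \frac{2878}{13411}$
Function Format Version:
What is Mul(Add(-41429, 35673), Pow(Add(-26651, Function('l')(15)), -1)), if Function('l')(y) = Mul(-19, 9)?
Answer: Rational(2878, 13411) ≈ 0.21460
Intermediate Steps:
Function('l')(y) = -171
Mul(Add(-41429, 35673), Pow(Add(-26651, Function('l')(15)), -1)) = Mul(Add(-41429, 35673), Pow(Add(-26651, -171), -1)) = Mul(-5756, Pow(-26822, -1)) = Mul(-5756, Rational(-1, 26822)) = Rational(2878, 13411)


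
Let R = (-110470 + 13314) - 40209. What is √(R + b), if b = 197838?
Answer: √60473 ≈ 245.91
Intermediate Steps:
R = -137365 (R = -97156 - 40209 = -137365)
√(R + b) = √(-137365 + 197838) = √60473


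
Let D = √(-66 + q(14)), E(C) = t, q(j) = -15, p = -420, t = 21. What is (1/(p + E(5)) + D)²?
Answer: (-1 + 3591*I)²/159201 ≈ -81.0 - 0.045113*I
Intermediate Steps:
E(C) = 21
D = 9*I (D = √(-66 - 15) = √(-81) = 9*I ≈ 9.0*I)
(1/(p + E(5)) + D)² = (1/(-420 + 21) + 9*I)² = (1/(-399) + 9*I)² = (-1/399 + 9*I)²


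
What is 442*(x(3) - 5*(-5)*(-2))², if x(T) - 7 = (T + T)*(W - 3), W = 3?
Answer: 817258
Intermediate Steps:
x(T) = 7 (x(T) = 7 + (T + T)*(3 - 3) = 7 + (2*T)*0 = 7 + 0 = 7)
442*(x(3) - 5*(-5)*(-2))² = 442*(7 - 5*(-5)*(-2))² = 442*(7 + 25*(-2))² = 442*(7 - 50)² = 442*(-43)² = 442*1849 = 817258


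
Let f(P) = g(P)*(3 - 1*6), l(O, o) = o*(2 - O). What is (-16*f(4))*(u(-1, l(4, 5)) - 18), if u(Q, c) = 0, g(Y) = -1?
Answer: 864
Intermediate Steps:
f(P) = 3 (f(P) = -(3 - 1*6) = -(3 - 6) = -1*(-3) = 3)
(-16*f(4))*(u(-1, l(4, 5)) - 18) = (-16*3)*(0 - 18) = -48*(-18) = 864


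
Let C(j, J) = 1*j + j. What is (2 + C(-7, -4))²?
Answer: 144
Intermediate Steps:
C(j, J) = 2*j (C(j, J) = j + j = 2*j)
(2 + C(-7, -4))² = (2 + 2*(-7))² = (2 - 14)² = (-12)² = 144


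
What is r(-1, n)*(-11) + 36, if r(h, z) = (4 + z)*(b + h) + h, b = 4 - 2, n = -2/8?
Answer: 23/4 ≈ 5.7500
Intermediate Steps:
n = -¼ (n = -2*⅛ = -¼ ≈ -0.25000)
b = 2
r(h, z) = h + (2 + h)*(4 + z) (r(h, z) = (4 + z)*(2 + h) + h = (2 + h)*(4 + z) + h = h + (2 + h)*(4 + z))
r(-1, n)*(-11) + 36 = (8 + 2*(-¼) + 5*(-1) - 1*(-¼))*(-11) + 36 = (8 - ½ - 5 + ¼)*(-11) + 36 = (11/4)*(-11) + 36 = -121/4 + 36 = 23/4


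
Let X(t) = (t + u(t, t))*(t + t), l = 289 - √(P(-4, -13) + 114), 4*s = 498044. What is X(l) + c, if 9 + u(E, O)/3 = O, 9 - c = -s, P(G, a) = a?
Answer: 777890 - 4570*√101 ≈ 7.3196e+5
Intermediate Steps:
s = 124511 (s = (¼)*498044 = 124511)
c = 124520 (c = 9 - (-1)*124511 = 9 - 1*(-124511) = 9 + 124511 = 124520)
l = 289 - √101 (l = 289 - √(-13 + 114) = 289 - √101 ≈ 278.95)
u(E, O) = -27 + 3*O
X(t) = 2*t*(-27 + 4*t) (X(t) = (t + (-27 + 3*t))*(t + t) = (-27 + 4*t)*(2*t) = 2*t*(-27 + 4*t))
X(l) + c = 2*(289 - √101)*(-27 + 4*(289 - √101)) + 124520 = 2*(289 - √101)*(-27 + (1156 - 4*√101)) + 124520 = 2*(289 - √101)*(1129 - 4*√101) + 124520 = 124520 + 2*(289 - √101)*(1129 - 4*√101)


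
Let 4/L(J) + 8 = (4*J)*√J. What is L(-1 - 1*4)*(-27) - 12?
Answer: -498/43 - 45*I*√5/43 ≈ -11.581 - 2.3401*I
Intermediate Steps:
L(J) = 4/(-8 + 4*J^(3/2)) (L(J) = 4/(-8 + (4*J)*√J) = 4/(-8 + 4*J^(3/2)))
L(-1 - 1*4)*(-27) - 12 = -27/(-2 + (-1 - 1*4)^(3/2)) - 12 = -27/(-2 + (-1 - 4)^(3/2)) - 12 = -27/(-2 + (-5)^(3/2)) - 12 = -27/(-2 - 5*I*√5) - 12 = -12 - 27/(-2 - 5*I*√5)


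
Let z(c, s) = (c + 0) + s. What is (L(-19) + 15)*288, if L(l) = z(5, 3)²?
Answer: 22752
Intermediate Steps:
z(c, s) = c + s
L(l) = 64 (L(l) = (5 + 3)² = 8² = 64)
(L(-19) + 15)*288 = (64 + 15)*288 = 79*288 = 22752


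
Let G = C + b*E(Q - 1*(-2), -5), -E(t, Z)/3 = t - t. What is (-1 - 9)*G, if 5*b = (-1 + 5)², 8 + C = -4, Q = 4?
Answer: 120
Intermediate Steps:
E(t, Z) = 0 (E(t, Z) = -3*(t - t) = -3*0 = 0)
C = -12 (C = -8 - 4 = -12)
b = 16/5 (b = (-1 + 5)²/5 = (⅕)*4² = (⅕)*16 = 16/5 ≈ 3.2000)
G = -12 (G = -12 + (16/5)*0 = -12 + 0 = -12)
(-1 - 9)*G = (-1 - 9)*(-12) = -10*(-12) = 120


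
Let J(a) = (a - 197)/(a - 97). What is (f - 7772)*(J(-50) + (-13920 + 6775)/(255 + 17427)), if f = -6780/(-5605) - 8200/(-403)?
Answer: -92178642707652/9319418927 ≈ -9891.0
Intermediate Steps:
J(a) = (-197 + a)/(-97 + a)
f = 9738668/451763 (f = -6780*(-1/5605) - 8200*(-1/403) = 1356/1121 + 8200/403 = 9738668/451763 ≈ 21.557)
(f - 7772)*(J(-50) + (-13920 + 6775)/(255 + 17427)) = (9738668/451763 - 7772)*((-197 - 50)/(-97 - 50) + (-13920 + 6775)/(255 + 17427)) = -3501363368*(-247/(-147) - 7145/17682)/451763 = -3501363368*(-1/147*(-247) - 7145*1/17682)/451763 = -3501363368*(247/147 - 7145/17682)/451763 = -3501363368/451763*52653/41258 = -92178642707652/9319418927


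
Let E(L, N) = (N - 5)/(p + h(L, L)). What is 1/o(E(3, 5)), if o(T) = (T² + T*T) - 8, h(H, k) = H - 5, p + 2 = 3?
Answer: -⅛ ≈ -0.12500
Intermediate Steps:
p = 1 (p = -2 + 3 = 1)
h(H, k) = -5 + H
E(L, N) = (-5 + N)/(-4 + L) (E(L, N) = (N - 5)/(1 + (-5 + L)) = (-5 + N)/(-4 + L))
o(T) = -8 + 2*T² (o(T) = (T² + T²) - 8 = 2*T² - 8 = -8 + 2*T²)
1/o(E(3, 5)) = 1/(-8 + 2*((-5 + 5)/(-4 + 3))²) = 1/(-8 + 2*(0/(-1))²) = 1/(-8 + 2*(-1*0)²) = 1/(-8 + 2*0²) = 1/(-8 + 2*0) = 1/(-8 + 0) = 1/(-8) = -⅛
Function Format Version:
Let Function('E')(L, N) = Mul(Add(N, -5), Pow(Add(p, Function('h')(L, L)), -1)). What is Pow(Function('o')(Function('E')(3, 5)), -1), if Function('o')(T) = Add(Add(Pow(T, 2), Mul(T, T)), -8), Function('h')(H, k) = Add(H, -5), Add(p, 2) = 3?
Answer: Rational(-1, 8) ≈ -0.12500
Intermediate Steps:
p = 1 (p = Add(-2, 3) = 1)
Function('h')(H, k) = Add(-5, H)
Function('E')(L, N) = Mul(Pow(Add(-4, L), -1), Add(-5, N)) (Function('E')(L, N) = Mul(Add(N, -5), Pow(Add(1, Add(-5, L)), -1)) = Mul(Add(-5, N), Pow(Add(-4, L), -1)) = Mul(Pow(Add(-4, L), -1), Add(-5, N)))
Function('o')(T) = Add(-8, Mul(2, Pow(T, 2))) (Function('o')(T) = Add(Add(Pow(T, 2), Pow(T, 2)), -8) = Add(Mul(2, Pow(T, 2)), -8) = Add(-8, Mul(2, Pow(T, 2))))
Pow(Function('o')(Function('E')(3, 5)), -1) = Pow(Add(-8, Mul(2, Pow(Mul(Pow(Add(-4, 3), -1), Add(-5, 5)), 2))), -1) = Pow(Add(-8, Mul(2, Pow(Mul(Pow(-1, -1), 0), 2))), -1) = Pow(Add(-8, Mul(2, Pow(Mul(-1, 0), 2))), -1) = Pow(Add(-8, Mul(2, Pow(0, 2))), -1) = Pow(Add(-8, Mul(2, 0)), -1) = Pow(Add(-8, 0), -1) = Pow(-8, -1) = Rational(-1, 8)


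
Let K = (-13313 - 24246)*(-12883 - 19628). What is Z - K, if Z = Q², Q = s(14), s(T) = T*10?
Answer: -1221061049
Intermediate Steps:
s(T) = 10*T
Q = 140 (Q = 10*14 = 140)
Z = 19600 (Z = 140² = 19600)
K = 1221080649 (K = -37559*(-32511) = 1221080649)
Z - K = 19600 - 1*1221080649 = 19600 - 1221080649 = -1221061049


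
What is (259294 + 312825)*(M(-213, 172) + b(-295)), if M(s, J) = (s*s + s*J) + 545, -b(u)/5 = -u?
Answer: 4464244557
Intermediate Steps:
b(u) = 5*u (b(u) = -(-5)*u = 5*u)
M(s, J) = 545 + s² + J*s (M(s, J) = (s² + J*s) + 545 = 545 + s² + J*s)
(259294 + 312825)*(M(-213, 172) + b(-295)) = (259294 + 312825)*((545 + (-213)² + 172*(-213)) + 5*(-295)) = 572119*((545 + 45369 - 36636) - 1475) = 572119*(9278 - 1475) = 572119*7803 = 4464244557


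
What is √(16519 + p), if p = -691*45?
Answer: 4*I*√911 ≈ 120.73*I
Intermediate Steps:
p = -31095
√(16519 + p) = √(16519 - 31095) = √(-14576) = 4*I*√911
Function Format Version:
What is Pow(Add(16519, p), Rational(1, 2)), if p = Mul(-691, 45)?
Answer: Mul(4, I, Pow(911, Rational(1, 2))) ≈ Mul(120.73, I)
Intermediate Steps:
p = -31095
Pow(Add(16519, p), Rational(1, 2)) = Pow(Add(16519, -31095), Rational(1, 2)) = Pow(-14576, Rational(1, 2)) = Mul(4, I, Pow(911, Rational(1, 2)))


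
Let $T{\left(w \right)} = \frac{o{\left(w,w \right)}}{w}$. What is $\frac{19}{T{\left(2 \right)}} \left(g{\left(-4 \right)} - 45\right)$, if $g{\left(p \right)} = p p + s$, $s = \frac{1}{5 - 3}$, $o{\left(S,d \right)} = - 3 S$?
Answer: $\frac{361}{2} \approx 180.5$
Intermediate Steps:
$T{\left(w \right)} = -3$ ($T{\left(w \right)} = \frac{\left(-3\right) w}{w} = -3$)
$s = \frac{1}{2} \approx 0.5$
$g{\left(p \right)} = \frac{1}{2} + p^{2}$ ($g{\left(p \right)} = p p + \frac{1}{2} = p^{2} + \frac{1}{2} = \frac{1}{2} + p^{2}$)
$\frac{19}{T{\left(2 \right)}} \left(g{\left(-4 \right)} - 45\right) = \frac{19}{-3} \left(\left(\frac{1}{2} + \left(-4\right)^{2}\right) - 45\right) = 19 \left(- \frac{1}{3}\right) \left(\left(\frac{1}{2} + 16\right) - 45\right) = - \frac{19 \left(\frac{33}{2} - 45\right)}{3} = \left(- \frac{19}{3}\right) \left(- \frac{57}{2}\right) = \frac{361}{2}$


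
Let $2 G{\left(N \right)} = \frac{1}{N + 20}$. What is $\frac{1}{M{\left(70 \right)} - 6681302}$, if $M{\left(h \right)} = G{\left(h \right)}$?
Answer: $- \frac{180}{1202634359} \approx -1.4967 \cdot 10^{-7}$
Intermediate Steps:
$G{\left(N \right)} = \frac{1}{2 \left(20 + N\right)}$ ($G{\left(N \right)} = \frac{1}{2 \left(N + 20\right)} = \frac{1}{2 \left(20 + N\right)}$)
$M{\left(h \right)} = \frac{1}{2 \left(20 + h\right)}$
$\frac{1}{M{\left(70 \right)} - 6681302} = \frac{1}{\frac{1}{2 \left(20 + 70\right)} - 6681302} = \frac{1}{\frac{1}{2 \cdot 90} - 6681302} = \frac{1}{\frac{1}{2} \cdot \frac{1}{90} - 6681302} = \frac{1}{\frac{1}{180} - 6681302} = \frac{1}{- \frac{1202634359}{180}} = - \frac{180}{1202634359}$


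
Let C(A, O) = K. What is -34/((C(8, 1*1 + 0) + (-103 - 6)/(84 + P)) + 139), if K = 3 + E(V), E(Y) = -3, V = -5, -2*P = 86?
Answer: -697/2795 ≈ -0.24937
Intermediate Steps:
P = -43 (P = -½*86 = -43)
K = 0 (K = 3 - 3 = 0)
C(A, O) = 0
-34/((C(8, 1*1 + 0) + (-103 - 6)/(84 + P)) + 139) = -34/((0 + (-103 - 6)/(84 - 43)) + 139) = -34/((0 - 109/41) + 139) = -34/(-109/41 + 139) = -34/5590/41 = -34*41/5590 = -697/2795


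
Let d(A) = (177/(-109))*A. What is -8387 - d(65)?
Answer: -902678/109 ≈ -8281.5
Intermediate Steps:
d(A) = -177*A/109 (d(A) = (177*(-1/109))*A = -177*A/109)
-8387 - d(65) = -8387 - (-177)*65/109 = -8387 - 1*(-11505/109) = -8387 + 11505/109 = -902678/109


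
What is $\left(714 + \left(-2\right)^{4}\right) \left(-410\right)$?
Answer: $-299300$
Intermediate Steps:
$\left(714 + \left(-2\right)^{4}\right) \left(-410\right) = \left(714 + 16\right) \left(-410\right) = 730 \left(-410\right) = -299300$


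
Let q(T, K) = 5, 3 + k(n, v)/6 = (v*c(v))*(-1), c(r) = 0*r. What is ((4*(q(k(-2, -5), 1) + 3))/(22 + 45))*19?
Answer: 608/67 ≈ 9.0746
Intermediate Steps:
c(r) = 0
k(n, v) = -18 (k(n, v) = -18 + 6*((v*0)*(-1)) = -18 + 6*(0*(-1)) = -18 + 6*0 = -18 + 0 = -18)
((4*(q(k(-2, -5), 1) + 3))/(22 + 45))*19 = ((4*(5 + 3))/(22 + 45))*19 = ((4*8)/67)*19 = ((1/67)*32)*19 = (32/67)*19 = 608/67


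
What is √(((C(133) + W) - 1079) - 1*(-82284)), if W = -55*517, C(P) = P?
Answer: √52903 ≈ 230.01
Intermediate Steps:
W = -28435
√(((C(133) + W) - 1079) - 1*(-82284)) = √(((133 - 28435) - 1079) - 1*(-82284)) = √((-28302 - 1079) + 82284) = √(-29381 + 82284) = √52903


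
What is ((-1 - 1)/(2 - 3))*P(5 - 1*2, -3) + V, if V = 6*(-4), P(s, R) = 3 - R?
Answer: -12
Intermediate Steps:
V = -24
((-1 - 1)/(2 - 3))*P(5 - 1*2, -3) + V = ((-1 - 1)/(2 - 3))*(3 - 1*(-3)) - 24 = (-2/(-1))*(3 + 3) - 24 = -2*(-1)*6 - 24 = 2*6 - 24 = 12 - 24 = -12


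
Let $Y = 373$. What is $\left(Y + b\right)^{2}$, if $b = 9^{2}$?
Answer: $206116$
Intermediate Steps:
$b = 81$
$\left(Y + b\right)^{2} = \left(373 + 81\right)^{2} = 454^{2} = 206116$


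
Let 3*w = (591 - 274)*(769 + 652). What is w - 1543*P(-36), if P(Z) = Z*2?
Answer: 783745/3 ≈ 2.6125e+5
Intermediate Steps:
P(Z) = 2*Z
w = 450457/3 (w = ((591 - 274)*(769 + 652))/3 = (317*1421)/3 = (⅓)*450457 = 450457/3 ≈ 1.5015e+5)
w - 1543*P(-36) = 450457/3 - 3086*(-36) = 450457/3 - 1543*(-72) = 450457/3 + 111096 = 783745/3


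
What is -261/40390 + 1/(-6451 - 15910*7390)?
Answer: -2156485679/333717911905 ≈ -0.0064620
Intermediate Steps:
-261/40390 + 1/(-6451 - 15910*7390) = -261*1/40390 + (1/7390)/(-22361) = -261/40390 - 1/22361*1/7390 = -261/40390 - 1/165247790 = -2156485679/333717911905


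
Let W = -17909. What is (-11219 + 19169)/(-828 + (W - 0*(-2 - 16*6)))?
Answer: -7950/18737 ≈ -0.42429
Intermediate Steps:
(-11219 + 19169)/(-828 + (W - 0*(-2 - 16*6))) = (-11219 + 19169)/(-828 + (-17909 - 0*(-2 - 16*6))) = 7950/(-828 + (-17909 - 0*(-2 - 96))) = 7950/(-828 + (-17909 - 0*(-98))) = 7950/(-828 + (-17909 - 1*0)) = 7950/(-828 + (-17909 + 0)) = 7950/(-828 - 17909) = 7950/(-18737) = 7950*(-1/18737) = -7950/18737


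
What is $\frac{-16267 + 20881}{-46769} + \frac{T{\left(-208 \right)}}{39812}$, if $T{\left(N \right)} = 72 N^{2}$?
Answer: $\frac{36375529146}{465491857} \approx 78.144$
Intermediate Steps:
$\frac{-16267 + 20881}{-46769} + \frac{T{\left(-208 \right)}}{39812} = \frac{-16267 + 20881}{-46769} + \frac{72 \left(-208\right)^{2}}{39812} = 4614 \left(- \frac{1}{46769}\right) + 72 \cdot 43264 \cdot \frac{1}{39812} = - \frac{4614}{46769} + 3115008 \cdot \frac{1}{39812} = - \frac{4614}{46769} + \frac{778752}{9953} = \frac{36375529146}{465491857}$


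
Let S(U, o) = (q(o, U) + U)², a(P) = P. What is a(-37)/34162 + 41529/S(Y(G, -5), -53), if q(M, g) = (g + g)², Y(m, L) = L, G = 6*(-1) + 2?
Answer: 74651567/16226950 ≈ 4.6005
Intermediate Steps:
G = -4 (G = -6 + 2 = -4)
q(M, g) = 4*g² (q(M, g) = (2*g)² = 4*g²)
S(U, o) = (U + 4*U²)² (S(U, o) = (4*U² + U)² = (U + 4*U²)²)
a(-37)/34162 + 41529/S(Y(G, -5), -53) = -37/34162 + 41529/(((-5)²*(1 + 4*(-5))²)) = -37*1/34162 + 41529/((25*(1 - 20)²)) = -37/34162 + 41529/((25*(-19)²)) = -37/34162 + 41529/((25*361)) = -37/34162 + 41529/9025 = 74651567/16226950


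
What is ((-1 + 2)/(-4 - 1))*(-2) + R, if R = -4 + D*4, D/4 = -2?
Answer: -178/5 ≈ -35.600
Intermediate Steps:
D = -8 (D = 4*(-2) = -8)
R = -36 (R = -4 - 8*4 = -4 - 32 = -36)
((-1 + 2)/(-4 - 1))*(-2) + R = ((-1 + 2)/(-4 - 1))*(-2) - 36 = (1/(-5))*(-2) - 36 = (1*(-1/5))*(-2) - 36 = -1/5*(-2) - 36 = 2/5 - 36 = -178/5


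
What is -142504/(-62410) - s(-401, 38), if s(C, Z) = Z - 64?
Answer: 882582/31205 ≈ 28.283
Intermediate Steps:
s(C, Z) = -64 + Z
-142504/(-62410) - s(-401, 38) = -142504/(-62410) - (-64 + 38) = -142504*(-1/62410) - 1*(-26) = 71252/31205 + 26 = 882582/31205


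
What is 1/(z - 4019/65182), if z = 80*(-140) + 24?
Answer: -65182/728478051 ≈ -8.9477e-5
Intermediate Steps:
z = -11176 (z = -11200 + 24 = -11176)
1/(z - 4019/65182) = 1/(-11176 - 4019/65182) = 1/(-728478051/65182) = -65182/728478051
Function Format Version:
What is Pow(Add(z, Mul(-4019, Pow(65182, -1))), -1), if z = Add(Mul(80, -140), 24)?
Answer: Rational(-65182, 728478051) ≈ -8.9477e-5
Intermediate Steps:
z = -11176 (z = Add(-11200, 24) = -11176)
Pow(Add(z, Mul(-4019, Pow(65182, -1))), -1) = Pow(Add(-11176, Mul(-4019, Pow(65182, -1))), -1) = Pow(Add(-11176, Mul(-4019, Rational(1, 65182))), -1) = Pow(Add(-11176, Rational(-4019, 65182)), -1) = Pow(Rational(-728478051, 65182), -1) = Rational(-65182, 728478051)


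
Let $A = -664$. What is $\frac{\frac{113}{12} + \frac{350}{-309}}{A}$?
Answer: $- \frac{3413}{273568} \approx -0.012476$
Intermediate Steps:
$\frac{\frac{113}{12} + \frac{350}{-309}}{A} = \frac{\frac{113}{12} + \frac{350}{-309}}{-664} = \left(113 \cdot \frac{1}{12} + 350 \left(- \frac{1}{309}\right)\right) \left(- \frac{1}{664}\right) = \left(\frac{113}{12} - \frac{350}{309}\right) \left(- \frac{1}{664}\right) = \frac{3413}{412} \left(- \frac{1}{664}\right) = - \frac{3413}{273568}$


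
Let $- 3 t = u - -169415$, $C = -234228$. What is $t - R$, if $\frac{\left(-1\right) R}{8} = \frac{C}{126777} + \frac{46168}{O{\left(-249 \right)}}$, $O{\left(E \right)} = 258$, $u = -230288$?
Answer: $\frac{118338060217}{5451411} \approx 21708.0$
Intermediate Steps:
$t = 20291$ ($t = - \frac{-230288 - -169415}{3} = - \frac{-230288 + 169415}{3} = \left(- \frac{1}{3}\right) \left(-60873\right) = 20291$)
$R = - \frac{7723479616}{5451411}$ ($R = - 8 \left(- \frac{234228}{126777} + \frac{46168}{258}\right) = - 8 \left(\left(-234228\right) \frac{1}{126777} + 46168 \cdot \frac{1}{258}\right) = - 8 \left(- \frac{78076}{42259} + \frac{23084}{129}\right) = \left(-8\right) \frac{965434952}{5451411} = - \frac{7723479616}{5451411} \approx -1416.8$)
$t - R = 20291 - - \frac{7723479616}{5451411} = 20291 + \frac{7723479616}{5451411} = \frac{118338060217}{5451411}$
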